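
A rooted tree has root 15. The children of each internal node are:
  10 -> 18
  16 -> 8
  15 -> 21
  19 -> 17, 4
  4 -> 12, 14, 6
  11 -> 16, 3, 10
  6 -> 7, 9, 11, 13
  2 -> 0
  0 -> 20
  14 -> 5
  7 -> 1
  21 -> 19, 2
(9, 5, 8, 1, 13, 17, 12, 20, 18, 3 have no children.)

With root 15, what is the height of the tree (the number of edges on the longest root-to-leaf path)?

7

A deepest node is 18, reached by 15 – 21 – 19 – 4 – 6 – 11 – 10 – 18.
That path has 7 edges, so the height is 7.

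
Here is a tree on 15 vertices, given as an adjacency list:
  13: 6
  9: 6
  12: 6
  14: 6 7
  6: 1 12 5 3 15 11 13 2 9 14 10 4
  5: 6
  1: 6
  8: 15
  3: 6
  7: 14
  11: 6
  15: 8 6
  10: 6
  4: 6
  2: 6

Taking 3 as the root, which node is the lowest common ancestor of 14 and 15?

14's ancestor chain is 14, 6, 3 and 15's is 15, 6, 3; they first meet at 6.

6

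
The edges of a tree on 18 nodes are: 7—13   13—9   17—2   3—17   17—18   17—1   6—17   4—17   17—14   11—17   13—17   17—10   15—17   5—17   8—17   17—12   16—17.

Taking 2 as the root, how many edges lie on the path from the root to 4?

2

Path from 2 to 4: 2–17–4, which has 2 edges.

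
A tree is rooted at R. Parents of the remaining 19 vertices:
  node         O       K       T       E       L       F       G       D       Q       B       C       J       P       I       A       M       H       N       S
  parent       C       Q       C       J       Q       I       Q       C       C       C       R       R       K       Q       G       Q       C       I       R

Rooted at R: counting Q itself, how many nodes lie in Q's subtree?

10

Descendants of Q (including itself): Q, I, M, K, G, L, F, N, P, A. That's 10.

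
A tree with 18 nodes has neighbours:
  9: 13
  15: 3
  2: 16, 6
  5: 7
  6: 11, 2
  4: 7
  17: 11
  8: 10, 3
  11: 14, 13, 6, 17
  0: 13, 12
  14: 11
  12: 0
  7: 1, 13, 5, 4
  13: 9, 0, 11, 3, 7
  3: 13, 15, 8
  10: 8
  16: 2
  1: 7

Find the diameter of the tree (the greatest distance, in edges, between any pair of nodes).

A longest path is 16-2-6-11-13-3-8-10, with 7 edges.

7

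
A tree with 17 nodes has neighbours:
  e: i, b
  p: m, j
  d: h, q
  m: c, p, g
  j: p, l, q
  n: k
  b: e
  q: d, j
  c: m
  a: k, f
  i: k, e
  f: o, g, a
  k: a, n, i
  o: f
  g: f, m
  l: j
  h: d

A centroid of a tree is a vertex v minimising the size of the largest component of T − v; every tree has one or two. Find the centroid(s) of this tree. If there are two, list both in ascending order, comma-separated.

If g is removed the pieces have sizes 8, 8, all ≤ ⌊17/2⌋ = 8.
Every other node leaves some component of size > 8, so the centroid is unique.

g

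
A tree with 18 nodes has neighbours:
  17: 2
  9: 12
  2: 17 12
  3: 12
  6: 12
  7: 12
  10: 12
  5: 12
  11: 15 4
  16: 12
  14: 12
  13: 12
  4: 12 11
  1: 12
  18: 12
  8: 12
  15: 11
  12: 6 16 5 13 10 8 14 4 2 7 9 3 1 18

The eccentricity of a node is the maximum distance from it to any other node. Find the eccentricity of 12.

3

The node farthest from 12 is 15, via 12-4-11-15 — 3 edges.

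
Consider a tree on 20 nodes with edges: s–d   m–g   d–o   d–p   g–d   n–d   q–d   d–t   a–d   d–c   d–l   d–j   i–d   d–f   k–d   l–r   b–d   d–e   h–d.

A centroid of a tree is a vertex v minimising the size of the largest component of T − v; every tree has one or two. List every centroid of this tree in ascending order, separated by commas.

If d is removed the pieces have sizes 2, 2, 1, 1, 1, 1, 1, 1, 1, 1, 1, 1, 1, 1, 1, 1, 1, all ≤ ⌊20/2⌋ = 10.
No neighbour of d does as well, so d is the unique centroid.

d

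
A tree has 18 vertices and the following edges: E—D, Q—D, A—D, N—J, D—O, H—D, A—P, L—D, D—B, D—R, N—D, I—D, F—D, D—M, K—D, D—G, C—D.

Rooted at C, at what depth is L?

Climbing from L to the root: L – D – C. That's 2 steps.

2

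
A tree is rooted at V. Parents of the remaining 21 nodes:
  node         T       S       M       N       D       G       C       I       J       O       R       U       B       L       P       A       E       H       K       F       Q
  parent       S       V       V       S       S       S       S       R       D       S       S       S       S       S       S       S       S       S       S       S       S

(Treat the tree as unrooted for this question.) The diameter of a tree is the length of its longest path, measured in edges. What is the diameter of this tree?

BFS from J reaches M last, at distance 4; BFS from M confirms no node is farther.
Path: J - D - S - V - M.

4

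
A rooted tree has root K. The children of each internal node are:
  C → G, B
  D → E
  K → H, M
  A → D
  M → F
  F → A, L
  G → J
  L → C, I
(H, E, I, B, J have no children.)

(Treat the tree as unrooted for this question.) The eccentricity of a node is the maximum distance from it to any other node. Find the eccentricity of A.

A farthest node from A is J.
The path A-F-L-C-G-J has 5 edges.

5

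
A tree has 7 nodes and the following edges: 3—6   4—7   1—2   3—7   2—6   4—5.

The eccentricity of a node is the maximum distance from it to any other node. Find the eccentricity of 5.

6

A farthest node from 5 is 1.
The path 5 – 4 – 7 – 3 – 6 – 2 – 1 has 6 edges.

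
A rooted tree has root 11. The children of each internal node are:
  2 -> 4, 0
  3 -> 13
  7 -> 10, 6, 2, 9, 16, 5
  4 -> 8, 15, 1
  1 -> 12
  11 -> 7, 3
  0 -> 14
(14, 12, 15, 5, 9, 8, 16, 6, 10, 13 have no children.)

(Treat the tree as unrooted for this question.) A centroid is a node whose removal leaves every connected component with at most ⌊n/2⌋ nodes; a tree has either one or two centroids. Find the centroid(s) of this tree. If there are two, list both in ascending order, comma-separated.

7

Delete 7: the remaining components have sizes 8, 3, 1, 1, 1, 1, 1. Max 8 ≤ 8, so 7 is a centroid.
No neighbour of 7 does as well, so 7 is the unique centroid.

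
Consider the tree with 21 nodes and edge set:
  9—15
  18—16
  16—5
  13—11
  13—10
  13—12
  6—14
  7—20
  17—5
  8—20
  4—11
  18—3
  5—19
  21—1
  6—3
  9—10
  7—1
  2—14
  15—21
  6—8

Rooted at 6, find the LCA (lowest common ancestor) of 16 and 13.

6

Ancestors of 16 (toward the root): 16, 18, 3, 6.
Ancestors of 13: 13, 10, 9, 15, 21, 1, 7, 20, 8, 6.
The deepest node appearing in both lists is 6.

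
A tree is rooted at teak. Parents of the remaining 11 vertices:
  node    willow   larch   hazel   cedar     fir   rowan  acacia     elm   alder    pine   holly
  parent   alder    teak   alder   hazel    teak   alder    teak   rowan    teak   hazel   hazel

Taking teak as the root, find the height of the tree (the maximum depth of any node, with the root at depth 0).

3

pine sits deepest: teak–alder–hazel–pine — 3 edges from the root.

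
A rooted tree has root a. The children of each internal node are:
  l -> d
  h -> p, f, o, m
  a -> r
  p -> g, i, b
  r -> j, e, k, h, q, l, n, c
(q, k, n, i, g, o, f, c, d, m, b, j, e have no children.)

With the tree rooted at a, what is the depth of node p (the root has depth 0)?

Climbing from p to the root: p – h – r – a. That's 3 steps.

3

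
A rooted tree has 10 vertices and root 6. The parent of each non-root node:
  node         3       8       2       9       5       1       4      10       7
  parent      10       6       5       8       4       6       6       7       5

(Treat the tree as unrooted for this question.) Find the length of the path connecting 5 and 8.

5 – 4 – 6 – 8: 3 edges.

3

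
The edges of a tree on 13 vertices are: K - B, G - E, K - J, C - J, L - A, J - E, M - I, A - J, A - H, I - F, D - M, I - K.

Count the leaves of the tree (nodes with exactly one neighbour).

7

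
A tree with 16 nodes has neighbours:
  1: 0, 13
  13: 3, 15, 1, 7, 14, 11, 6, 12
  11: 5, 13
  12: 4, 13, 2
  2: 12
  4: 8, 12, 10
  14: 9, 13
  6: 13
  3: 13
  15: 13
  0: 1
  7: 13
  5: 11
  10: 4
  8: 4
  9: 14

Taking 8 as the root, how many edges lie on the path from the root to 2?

3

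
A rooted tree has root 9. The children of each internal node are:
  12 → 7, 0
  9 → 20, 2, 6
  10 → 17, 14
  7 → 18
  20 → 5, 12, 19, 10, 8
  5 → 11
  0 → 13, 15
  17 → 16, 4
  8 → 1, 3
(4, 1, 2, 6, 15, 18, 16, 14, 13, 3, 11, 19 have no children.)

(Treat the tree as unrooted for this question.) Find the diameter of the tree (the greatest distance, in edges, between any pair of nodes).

A longest path is 13-0-12-20-10-17-4, with 6 edges.

6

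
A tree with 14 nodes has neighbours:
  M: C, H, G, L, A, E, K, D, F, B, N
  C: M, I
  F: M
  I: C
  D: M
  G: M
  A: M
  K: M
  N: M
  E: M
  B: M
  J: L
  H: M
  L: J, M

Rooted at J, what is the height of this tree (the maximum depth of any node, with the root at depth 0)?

A deepest node is I, reached by J – L – M – C – I.
That path has 4 edges, so the height is 4.

4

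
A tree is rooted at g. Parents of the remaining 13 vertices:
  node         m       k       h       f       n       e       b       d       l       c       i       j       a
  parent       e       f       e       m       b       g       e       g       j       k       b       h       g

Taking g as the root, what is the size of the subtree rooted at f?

3

Descendants of f (including itself): f, k, c. That's 3.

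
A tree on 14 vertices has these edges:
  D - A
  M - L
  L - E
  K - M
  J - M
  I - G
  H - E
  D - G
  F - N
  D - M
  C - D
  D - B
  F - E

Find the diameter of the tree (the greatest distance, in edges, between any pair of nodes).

7

BFS from N reaches I last, at distance 7; BFS from I confirms no node is farther.
Path: N - F - E - L - M - D - G - I.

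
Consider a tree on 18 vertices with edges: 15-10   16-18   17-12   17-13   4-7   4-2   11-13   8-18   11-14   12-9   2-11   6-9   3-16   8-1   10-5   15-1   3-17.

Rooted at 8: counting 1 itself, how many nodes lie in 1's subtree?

1's subtree: {1, 15, 10, 5}, size 4.

4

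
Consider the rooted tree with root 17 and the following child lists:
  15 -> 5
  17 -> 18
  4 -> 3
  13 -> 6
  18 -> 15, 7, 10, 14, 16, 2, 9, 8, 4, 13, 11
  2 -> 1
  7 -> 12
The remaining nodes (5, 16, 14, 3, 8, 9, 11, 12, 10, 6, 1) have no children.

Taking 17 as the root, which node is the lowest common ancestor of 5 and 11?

18

Path 5→root: 5 15 18 17; path 11→root: 11 18 17.
First common node: 18.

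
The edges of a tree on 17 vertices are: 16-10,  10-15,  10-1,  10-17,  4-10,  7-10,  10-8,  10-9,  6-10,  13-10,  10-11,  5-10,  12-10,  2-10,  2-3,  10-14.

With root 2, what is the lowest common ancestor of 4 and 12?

10

Ancestors of 4 (toward the root): 4, 10, 2.
Ancestors of 12: 12, 10, 2.
The deepest node appearing in both lists is 10.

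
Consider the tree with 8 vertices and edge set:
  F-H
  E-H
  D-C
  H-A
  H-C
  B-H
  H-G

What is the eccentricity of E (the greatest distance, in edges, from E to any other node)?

3

A farthest node from E is D.
The path E-H-C-D has 3 edges.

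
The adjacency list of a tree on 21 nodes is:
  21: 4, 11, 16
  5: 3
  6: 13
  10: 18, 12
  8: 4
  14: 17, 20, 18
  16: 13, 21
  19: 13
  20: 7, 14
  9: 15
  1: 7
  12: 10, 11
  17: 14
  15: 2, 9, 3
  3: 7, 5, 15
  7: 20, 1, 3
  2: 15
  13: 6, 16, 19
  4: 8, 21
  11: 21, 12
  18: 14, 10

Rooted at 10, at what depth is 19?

6

10 – 12 – 11 – 21 – 16 – 13 – 19 — 6 edges.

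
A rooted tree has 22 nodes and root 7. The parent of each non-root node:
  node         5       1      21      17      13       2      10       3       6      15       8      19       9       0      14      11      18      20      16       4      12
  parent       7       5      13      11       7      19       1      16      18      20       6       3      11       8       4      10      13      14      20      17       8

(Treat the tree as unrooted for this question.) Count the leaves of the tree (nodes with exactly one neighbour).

6

Exactly 6 nodes have a single neighbour: 0, 2, 9, 12, 15, 21.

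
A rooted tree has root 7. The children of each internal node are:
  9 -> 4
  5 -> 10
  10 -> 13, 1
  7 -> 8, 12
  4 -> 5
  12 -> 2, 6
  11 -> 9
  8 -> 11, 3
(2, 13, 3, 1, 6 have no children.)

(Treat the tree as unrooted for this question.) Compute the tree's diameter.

Starting from 1, a farthest node is 6 at distance 9.
One longest path: 1-10-5-4-9-11-8-7-12-6.
So the diameter is 9.

9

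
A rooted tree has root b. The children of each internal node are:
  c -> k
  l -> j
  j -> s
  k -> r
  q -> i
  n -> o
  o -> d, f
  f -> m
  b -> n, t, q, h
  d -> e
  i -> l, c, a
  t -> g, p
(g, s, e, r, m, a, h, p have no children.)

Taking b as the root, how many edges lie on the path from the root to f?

Path from b to f: b–n–o–f, which has 3 edges.

3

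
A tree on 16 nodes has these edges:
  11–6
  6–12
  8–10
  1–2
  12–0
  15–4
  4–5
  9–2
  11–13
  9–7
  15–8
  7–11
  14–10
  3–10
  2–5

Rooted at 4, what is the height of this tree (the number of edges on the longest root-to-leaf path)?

8

A deepest node is 0, reached by 4 – 5 – 2 – 9 – 7 – 11 – 6 – 12 – 0.
That path has 8 edges, so the height is 8.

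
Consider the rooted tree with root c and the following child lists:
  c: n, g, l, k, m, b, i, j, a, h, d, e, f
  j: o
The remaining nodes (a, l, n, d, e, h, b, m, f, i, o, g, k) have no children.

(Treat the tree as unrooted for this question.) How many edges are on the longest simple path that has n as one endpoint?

3

The node farthest from n is o, via n-c-j-o — 3 edges.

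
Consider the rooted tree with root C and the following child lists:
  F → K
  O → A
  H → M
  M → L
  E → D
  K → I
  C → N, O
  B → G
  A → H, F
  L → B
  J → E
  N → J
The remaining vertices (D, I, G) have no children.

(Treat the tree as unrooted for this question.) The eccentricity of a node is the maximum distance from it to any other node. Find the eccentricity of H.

A farthest node from H is D.
The path H – A – O – C – N – J – E – D has 7 edges.

7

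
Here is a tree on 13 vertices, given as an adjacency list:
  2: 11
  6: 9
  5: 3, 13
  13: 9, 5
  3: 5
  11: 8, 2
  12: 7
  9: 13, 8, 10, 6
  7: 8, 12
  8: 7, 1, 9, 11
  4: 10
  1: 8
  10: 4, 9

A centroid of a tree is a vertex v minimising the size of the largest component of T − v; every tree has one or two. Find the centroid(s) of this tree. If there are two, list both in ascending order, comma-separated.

9

Delete 9: the remaining components have sizes 6, 3, 2, 1. Max 6 ≤ 6, so 9 is a centroid.
Every other node leaves some component of size > 6, so the centroid is unique.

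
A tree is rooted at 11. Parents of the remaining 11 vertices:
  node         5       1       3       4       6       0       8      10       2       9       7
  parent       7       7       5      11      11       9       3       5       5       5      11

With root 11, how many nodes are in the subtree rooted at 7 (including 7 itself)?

The subtree rooted at 7 contains: 7, 5, 1, 3, 9, 2, 10, 8, 0 — 9 nodes.

9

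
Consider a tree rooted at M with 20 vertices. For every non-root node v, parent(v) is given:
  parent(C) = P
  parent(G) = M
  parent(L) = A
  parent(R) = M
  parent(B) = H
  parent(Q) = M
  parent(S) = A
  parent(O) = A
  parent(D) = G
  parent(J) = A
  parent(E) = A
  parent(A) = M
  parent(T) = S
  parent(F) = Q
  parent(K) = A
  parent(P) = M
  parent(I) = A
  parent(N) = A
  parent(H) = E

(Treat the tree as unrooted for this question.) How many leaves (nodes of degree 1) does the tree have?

Exactly 12 nodes have a single neighbour: B, C, D, F, I, J, K, L, N, O, R, T.

12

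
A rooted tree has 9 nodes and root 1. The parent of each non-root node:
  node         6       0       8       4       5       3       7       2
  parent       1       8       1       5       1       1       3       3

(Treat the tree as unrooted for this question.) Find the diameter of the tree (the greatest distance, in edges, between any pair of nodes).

Starting from 2, a farthest node is 4 at distance 4.
One longest path: 2 – 3 – 1 – 5 – 4.
So the diameter is 4.

4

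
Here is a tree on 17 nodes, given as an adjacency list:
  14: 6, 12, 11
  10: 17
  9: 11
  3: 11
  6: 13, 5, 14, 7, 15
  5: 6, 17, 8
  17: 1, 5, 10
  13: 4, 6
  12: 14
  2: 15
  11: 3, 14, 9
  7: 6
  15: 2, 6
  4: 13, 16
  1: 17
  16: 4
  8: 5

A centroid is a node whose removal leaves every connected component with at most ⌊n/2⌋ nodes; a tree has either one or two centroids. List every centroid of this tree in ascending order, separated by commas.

Removing 6 splits the tree into components of sizes 5, 5, 3, 2, 1; the largest is 5 ≤ ⌊17/2⌋ = 8.
No neighbour of 6 does as well, so 6 is the unique centroid.

6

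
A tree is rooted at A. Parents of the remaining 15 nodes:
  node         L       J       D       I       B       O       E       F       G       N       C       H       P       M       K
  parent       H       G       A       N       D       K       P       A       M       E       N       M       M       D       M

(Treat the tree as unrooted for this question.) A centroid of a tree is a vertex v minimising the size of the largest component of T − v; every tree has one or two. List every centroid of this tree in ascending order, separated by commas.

Removing M splits the tree into components of sizes 5, 4, 2, 2, 2; the largest is 5 ≤ ⌊16/2⌋ = 8.
No neighbour of M does as well, so M is the unique centroid.

M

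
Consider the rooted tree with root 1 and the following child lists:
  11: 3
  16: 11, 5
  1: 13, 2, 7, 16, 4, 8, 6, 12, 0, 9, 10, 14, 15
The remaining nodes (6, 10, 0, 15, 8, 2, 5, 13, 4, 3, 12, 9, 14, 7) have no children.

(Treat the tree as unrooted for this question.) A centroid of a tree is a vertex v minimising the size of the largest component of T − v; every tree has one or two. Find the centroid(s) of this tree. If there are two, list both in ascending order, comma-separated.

1

Removing 1 splits the tree into components of sizes 4, 1, 1, 1, 1, 1, 1, 1, 1, 1, 1, 1, 1; the largest is 4 ≤ ⌊17/2⌋ = 8.
Every other node leaves some component of size > 8, so the centroid is unique.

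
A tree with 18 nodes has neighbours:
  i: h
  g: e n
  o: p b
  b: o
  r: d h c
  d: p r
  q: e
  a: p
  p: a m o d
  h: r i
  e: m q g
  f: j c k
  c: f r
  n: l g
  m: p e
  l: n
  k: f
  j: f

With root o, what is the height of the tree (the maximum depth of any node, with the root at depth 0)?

The longest root-to-leaf path is o – p – m – e – g – n – l (6 edges).

6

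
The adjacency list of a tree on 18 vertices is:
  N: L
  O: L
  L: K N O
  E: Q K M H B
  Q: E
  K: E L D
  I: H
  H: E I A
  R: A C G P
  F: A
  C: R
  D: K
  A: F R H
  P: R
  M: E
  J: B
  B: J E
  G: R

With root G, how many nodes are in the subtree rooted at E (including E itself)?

Descendants of E (including itself): E, K, M, B, Q, L, D, J, N, O. That's 10.

10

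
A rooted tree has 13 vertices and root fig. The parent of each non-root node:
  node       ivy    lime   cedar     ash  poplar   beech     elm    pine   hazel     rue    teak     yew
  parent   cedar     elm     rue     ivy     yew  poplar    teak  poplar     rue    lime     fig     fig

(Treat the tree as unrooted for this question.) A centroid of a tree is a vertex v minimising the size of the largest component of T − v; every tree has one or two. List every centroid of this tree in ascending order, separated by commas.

elm

If elm is removed the pieces have sizes 6, 6, all ≤ ⌊13/2⌋ = 6.
No neighbour of elm does as well, so elm is the unique centroid.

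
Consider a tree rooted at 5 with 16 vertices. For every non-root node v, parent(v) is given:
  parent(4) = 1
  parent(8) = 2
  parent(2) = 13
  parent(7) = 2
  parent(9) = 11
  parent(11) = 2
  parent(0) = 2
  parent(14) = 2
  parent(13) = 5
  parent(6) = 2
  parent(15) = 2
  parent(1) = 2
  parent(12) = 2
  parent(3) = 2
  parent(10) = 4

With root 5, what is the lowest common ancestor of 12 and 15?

2

Path 12→root: 12 2 13 5; path 15→root: 15 2 13 5.
First common node: 2.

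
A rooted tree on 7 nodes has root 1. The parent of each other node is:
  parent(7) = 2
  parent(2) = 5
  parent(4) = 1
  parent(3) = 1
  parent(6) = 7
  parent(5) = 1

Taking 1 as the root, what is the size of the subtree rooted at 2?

3

The subtree rooted at 2 contains: 2, 7, 6 — 3 nodes.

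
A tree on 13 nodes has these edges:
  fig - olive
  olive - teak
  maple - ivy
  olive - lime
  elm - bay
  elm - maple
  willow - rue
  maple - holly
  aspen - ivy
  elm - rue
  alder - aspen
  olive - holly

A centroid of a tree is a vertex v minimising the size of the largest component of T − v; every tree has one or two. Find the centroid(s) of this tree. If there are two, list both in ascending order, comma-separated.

maple

Removing maple splits the tree into components of sizes 5, 4, 3; the largest is 5 ≤ ⌊13/2⌋ = 6.
No neighbour of maple does as well, so maple is the unique centroid.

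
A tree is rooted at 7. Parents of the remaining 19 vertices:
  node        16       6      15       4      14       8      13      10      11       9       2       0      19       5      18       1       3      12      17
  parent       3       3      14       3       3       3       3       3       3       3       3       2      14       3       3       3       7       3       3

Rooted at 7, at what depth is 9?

2

7 → 3 → 9 — 2 edges.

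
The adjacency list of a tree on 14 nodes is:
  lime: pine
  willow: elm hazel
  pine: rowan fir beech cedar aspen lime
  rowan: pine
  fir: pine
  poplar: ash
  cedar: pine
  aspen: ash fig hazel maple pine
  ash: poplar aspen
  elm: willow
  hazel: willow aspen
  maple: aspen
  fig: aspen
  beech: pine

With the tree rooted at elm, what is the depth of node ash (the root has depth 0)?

Climbing from ash to the root: ash–aspen–hazel–willow–elm. That's 4 steps.

4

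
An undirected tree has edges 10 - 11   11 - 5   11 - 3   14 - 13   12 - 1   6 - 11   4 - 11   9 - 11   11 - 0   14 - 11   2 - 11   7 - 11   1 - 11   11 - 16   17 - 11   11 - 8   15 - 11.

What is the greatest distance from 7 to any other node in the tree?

3

Distances from 7 peak at 3, attained at 13 (12 also at distance 3).
7 – 11 – 14 – 13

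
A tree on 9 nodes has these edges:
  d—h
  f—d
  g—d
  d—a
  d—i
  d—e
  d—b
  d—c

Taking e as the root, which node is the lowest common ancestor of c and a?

Path c→root: c d e; path a→root: a d e.
First common node: d.

d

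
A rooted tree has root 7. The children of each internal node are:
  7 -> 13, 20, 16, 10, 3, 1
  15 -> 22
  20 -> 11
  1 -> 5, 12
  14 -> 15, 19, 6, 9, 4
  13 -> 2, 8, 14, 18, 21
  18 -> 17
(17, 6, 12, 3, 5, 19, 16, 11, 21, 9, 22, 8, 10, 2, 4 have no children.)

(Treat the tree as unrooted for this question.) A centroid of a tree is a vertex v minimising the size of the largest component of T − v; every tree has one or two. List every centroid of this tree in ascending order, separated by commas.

13

Removing 13 splits the tree into components of sizes 9, 7, 2, 1, 1, 1; the largest is 9 ≤ ⌊22/2⌋ = 11.
No neighbour of 13 does as well, so 13 is the unique centroid.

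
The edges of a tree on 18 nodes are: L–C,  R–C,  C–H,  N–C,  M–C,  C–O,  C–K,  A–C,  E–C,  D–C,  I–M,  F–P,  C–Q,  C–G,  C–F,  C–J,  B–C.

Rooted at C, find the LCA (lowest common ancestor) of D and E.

Ancestors of D (toward the root): D, C.
Ancestors of E: E, C.
The deepest node appearing in both lists is C.

C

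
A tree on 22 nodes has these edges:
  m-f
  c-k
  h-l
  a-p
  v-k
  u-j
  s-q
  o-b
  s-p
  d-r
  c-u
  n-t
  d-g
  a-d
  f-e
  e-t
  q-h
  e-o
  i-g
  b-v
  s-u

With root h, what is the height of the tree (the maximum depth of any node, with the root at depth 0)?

11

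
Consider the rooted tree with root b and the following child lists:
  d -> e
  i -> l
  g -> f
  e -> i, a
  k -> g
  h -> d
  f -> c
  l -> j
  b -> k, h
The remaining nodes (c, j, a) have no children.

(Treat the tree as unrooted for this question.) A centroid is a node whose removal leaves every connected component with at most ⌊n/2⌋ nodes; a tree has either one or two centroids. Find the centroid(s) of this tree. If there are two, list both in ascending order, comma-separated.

d, h

Removing h splits the tree into components of sizes 6, 5; the largest is 6 ≤ ⌊12/2⌋ = 6.
d is adjacent to h and is also a centroid (the largest component after removing it is likewise 6).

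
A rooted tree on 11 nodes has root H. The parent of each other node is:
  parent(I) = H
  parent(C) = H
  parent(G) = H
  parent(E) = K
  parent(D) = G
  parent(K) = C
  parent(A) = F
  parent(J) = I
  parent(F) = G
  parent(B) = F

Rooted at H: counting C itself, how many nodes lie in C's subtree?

3

The subtree rooted at C contains: C, K, E — 3 nodes.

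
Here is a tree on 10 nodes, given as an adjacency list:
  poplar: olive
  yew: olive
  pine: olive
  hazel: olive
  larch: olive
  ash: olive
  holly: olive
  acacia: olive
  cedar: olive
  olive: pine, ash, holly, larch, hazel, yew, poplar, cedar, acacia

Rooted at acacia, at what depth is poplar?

Climbing from poplar to the root: poplar–olive–acacia. That's 2 steps.

2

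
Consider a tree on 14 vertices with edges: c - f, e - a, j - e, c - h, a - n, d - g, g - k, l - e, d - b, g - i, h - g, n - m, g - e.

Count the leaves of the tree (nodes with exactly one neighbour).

Degree-1 nodes: b, f, i, j, k, l, m — 7 of them.

7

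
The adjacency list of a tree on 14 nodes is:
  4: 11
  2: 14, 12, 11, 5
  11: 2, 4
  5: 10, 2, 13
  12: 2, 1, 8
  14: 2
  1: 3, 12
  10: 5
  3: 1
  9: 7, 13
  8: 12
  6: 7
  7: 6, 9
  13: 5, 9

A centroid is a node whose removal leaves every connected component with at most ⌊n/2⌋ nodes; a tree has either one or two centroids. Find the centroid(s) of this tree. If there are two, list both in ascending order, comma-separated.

Delete 2: the remaining components have sizes 6, 4, 2, 1. Max 6 ≤ 7, so 2 is a centroid.
Every other node leaves some component of size > 7, so the centroid is unique.

2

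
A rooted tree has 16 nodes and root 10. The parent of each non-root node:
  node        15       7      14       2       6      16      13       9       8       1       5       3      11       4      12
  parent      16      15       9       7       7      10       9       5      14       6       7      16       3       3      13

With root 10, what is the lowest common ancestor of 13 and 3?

Ancestors of 13 (toward the root): 13, 9, 5, 7, 15, 16, 10.
Ancestors of 3: 3, 16, 10.
The deepest node appearing in both lists is 16.

16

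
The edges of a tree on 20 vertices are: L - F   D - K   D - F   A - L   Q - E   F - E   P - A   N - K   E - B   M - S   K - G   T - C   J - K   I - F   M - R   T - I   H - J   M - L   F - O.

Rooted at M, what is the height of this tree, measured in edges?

The longest root-to-leaf path is M-L-F-D-K-J-H (6 edges).

6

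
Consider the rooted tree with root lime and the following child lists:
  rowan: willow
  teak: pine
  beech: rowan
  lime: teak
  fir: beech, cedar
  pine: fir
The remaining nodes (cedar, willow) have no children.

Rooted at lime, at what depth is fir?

3

lime – teak – pine – fir — 3 edges.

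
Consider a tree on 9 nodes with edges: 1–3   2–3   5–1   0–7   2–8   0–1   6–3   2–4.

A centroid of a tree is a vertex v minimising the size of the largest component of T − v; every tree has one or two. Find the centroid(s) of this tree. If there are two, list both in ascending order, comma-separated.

3

Delete 3: the remaining components have sizes 4, 3, 1. Max 4 ≤ 4, so 3 is a centroid.
Every other node leaves some component of size > 4, so the centroid is unique.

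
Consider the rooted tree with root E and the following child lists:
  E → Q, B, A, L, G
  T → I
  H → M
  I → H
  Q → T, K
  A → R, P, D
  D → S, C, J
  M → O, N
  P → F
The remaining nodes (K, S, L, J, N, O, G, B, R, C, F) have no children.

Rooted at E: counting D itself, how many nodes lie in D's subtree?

4

Descendants of D (including itself): D, C, J, S. That's 4.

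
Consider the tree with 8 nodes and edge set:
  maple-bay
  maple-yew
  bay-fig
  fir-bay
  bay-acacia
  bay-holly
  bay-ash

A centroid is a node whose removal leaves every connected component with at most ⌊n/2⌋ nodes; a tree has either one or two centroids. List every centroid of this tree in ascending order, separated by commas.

Delete bay: the remaining components have sizes 2, 1, 1, 1, 1, 1. Max 2 ≤ 4, so bay is a centroid.
No neighbour of bay does as well, so bay is the unique centroid.

bay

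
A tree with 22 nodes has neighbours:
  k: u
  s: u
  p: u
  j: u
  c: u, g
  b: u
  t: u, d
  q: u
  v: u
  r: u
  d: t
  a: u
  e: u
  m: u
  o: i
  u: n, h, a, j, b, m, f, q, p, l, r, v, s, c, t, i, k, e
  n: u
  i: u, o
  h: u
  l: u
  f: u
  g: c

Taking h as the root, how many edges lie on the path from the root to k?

2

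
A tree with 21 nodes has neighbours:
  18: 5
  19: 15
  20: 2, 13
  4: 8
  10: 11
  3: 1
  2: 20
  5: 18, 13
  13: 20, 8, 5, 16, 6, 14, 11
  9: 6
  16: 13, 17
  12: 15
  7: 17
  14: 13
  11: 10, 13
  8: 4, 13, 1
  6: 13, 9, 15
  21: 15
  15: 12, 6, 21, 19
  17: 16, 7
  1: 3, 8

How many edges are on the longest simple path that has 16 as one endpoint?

4

Distances from 16 peak at 4, attained at 19 (12, 3, 21 also at distance 4).
16–13–6–15–19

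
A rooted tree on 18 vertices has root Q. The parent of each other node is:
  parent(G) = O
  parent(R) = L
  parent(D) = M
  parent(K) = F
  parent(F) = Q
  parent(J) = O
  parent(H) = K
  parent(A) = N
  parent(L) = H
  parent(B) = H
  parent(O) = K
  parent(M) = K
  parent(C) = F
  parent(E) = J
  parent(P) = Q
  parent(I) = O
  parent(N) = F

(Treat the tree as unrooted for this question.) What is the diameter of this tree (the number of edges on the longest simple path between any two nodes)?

6

BFS from R reaches A last, at distance 6; BFS from A confirms no node is farther.
Path: R–L–H–K–F–N–A.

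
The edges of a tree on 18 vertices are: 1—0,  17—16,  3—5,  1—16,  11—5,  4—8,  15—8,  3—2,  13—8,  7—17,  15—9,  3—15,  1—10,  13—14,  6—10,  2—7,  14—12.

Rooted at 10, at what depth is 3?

Path from 10 to 3: 10 → 1 → 16 → 17 → 7 → 2 → 3, which has 6 edges.

6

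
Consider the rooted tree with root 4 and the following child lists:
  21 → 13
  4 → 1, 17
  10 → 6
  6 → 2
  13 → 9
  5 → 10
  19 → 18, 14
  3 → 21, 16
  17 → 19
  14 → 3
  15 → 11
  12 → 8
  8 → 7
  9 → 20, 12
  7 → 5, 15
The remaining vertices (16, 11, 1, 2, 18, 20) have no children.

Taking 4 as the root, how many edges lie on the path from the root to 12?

Climbing from 12 to the root: 12–9–13–21–3–14–19–17–4. That's 8 steps.

8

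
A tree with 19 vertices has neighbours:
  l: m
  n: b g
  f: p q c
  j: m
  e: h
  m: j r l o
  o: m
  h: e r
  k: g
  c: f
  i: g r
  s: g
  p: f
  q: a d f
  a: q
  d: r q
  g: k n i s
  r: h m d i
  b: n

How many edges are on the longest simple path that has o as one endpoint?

A farthest node from o is b (c, p also at distance 6).
The path o-m-r-i-g-n-b has 6 edges.

6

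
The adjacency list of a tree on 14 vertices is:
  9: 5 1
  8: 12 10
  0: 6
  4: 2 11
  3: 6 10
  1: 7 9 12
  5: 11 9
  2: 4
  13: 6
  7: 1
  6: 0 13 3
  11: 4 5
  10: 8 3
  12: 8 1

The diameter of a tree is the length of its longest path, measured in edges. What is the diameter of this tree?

BFS from 2 reaches 13 last, at distance 11; BFS from 13 confirms no node is farther.
Path: 2–4–11–5–9–1–12–8–10–3–6–13.

11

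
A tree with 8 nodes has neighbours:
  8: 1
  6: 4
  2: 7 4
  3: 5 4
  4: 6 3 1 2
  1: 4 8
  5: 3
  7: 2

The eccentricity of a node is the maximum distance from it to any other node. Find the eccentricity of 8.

4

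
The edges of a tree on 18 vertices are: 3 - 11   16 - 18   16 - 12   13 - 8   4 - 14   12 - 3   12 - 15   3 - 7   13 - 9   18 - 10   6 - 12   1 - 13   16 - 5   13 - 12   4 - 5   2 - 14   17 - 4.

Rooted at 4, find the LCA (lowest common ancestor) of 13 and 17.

Ancestors of 13 (toward the root): 13, 12, 16, 5, 4.
Ancestors of 17: 17, 4.
The deepest node appearing in both lists is 4.

4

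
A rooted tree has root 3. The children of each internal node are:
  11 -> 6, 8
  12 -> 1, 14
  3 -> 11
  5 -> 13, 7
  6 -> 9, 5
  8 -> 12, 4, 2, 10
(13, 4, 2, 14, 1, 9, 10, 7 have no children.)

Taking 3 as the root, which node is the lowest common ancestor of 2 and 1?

Ancestors of 2 (toward the root): 2, 8, 11, 3.
Ancestors of 1: 1, 12, 8, 11, 3.
The deepest node appearing in both lists is 8.

8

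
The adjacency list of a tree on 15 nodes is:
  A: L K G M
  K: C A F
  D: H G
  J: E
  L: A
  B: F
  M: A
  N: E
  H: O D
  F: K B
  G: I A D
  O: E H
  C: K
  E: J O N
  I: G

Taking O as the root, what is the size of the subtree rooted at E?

E's subtree: {E, J, N}, size 3.

3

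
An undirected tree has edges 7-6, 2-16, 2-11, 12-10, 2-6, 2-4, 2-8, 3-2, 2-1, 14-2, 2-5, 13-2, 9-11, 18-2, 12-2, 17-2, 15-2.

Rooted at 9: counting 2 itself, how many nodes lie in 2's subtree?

16

Descendants of 2 (including itself): 2, 8, 3, 1, 17, 13, 6, 16, 15, 12, 5, 4, 18, 14, 7, 10. That's 16.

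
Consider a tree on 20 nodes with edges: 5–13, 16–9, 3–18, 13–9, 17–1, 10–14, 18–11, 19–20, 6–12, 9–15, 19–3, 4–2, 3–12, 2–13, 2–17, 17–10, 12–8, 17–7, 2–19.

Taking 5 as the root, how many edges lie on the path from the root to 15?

Path from 5 to 15: 5–13–9–15, which has 3 edges.

3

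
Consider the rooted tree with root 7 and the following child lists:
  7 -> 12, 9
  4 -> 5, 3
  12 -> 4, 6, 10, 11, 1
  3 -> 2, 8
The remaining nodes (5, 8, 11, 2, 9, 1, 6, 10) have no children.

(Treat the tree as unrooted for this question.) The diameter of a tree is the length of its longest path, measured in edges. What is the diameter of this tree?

BFS from 9 reaches 2 last, at distance 5; BFS from 2 confirms no node is farther.
Path: 9 – 7 – 12 – 4 – 3 – 2.

5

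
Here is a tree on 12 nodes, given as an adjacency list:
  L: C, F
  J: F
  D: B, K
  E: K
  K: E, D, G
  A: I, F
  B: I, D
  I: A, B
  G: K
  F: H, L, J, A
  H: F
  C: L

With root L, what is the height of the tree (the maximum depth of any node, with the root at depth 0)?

E sits deepest: L → F → A → I → B → D → K → E — 7 edges from the root.

7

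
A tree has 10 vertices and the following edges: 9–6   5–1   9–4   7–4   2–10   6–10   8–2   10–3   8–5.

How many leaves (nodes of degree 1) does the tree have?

3

Exactly 3 nodes have a single neighbour: 1, 3, 7.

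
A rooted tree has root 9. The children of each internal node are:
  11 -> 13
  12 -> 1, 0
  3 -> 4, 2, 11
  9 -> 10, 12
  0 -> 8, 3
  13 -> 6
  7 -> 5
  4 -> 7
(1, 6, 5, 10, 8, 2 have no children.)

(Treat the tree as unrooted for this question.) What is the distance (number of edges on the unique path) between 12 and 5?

Walking from 12: 12 – 0 – 3 – 4 – 7 – 5. Length 5.

5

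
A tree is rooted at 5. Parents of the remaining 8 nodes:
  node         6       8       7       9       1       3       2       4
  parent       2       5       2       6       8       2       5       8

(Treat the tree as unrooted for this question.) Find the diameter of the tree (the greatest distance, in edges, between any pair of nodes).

5

BFS from 1 reaches 9 last, at distance 5; BFS from 9 confirms no node is farther.
Path: 1 – 8 – 5 – 2 – 6 – 9.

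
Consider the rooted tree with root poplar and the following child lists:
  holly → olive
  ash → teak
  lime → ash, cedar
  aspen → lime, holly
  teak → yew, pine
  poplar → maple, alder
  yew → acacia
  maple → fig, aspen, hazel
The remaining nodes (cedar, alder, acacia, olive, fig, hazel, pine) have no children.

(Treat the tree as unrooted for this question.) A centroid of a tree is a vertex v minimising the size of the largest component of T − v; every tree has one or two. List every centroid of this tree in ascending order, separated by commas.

Removing aspen splits the tree into components of sizes 7, 5, 2; the largest is 7 ≤ ⌊15/2⌋ = 7.
Every other node leaves some component of size > 7, so the centroid is unique.

aspen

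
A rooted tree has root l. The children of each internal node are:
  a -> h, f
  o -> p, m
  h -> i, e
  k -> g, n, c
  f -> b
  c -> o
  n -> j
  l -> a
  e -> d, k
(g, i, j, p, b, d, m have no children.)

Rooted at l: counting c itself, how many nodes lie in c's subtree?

The subtree rooted at c contains: c, o, p, m — 4 nodes.

4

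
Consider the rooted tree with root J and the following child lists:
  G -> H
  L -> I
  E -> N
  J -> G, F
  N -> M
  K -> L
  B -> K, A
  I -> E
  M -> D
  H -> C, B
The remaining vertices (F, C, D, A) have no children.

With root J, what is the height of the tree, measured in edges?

10

The longest root-to-leaf path is J – G – H – B – K – L – I – E – N – M – D (10 edges).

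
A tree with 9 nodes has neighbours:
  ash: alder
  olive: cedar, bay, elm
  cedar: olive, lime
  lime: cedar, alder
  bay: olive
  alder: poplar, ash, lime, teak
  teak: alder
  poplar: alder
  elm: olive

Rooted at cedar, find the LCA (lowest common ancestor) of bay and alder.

Path bay→root: bay olive cedar; path alder→root: alder lime cedar.
First common node: cedar.

cedar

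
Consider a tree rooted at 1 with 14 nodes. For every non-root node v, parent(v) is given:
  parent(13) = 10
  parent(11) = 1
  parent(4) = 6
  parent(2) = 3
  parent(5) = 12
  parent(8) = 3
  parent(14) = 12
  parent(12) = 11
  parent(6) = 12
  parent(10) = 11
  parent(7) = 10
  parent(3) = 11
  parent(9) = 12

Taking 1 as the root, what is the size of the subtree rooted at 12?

6

Descendants of 12 (including itself): 12, 9, 14, 6, 5, 4. That's 6.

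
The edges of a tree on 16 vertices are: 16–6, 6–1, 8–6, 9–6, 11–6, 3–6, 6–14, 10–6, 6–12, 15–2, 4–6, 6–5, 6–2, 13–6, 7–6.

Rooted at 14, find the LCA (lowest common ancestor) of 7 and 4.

6

Path 7→root: 7 6 14; path 4→root: 4 6 14.
First common node: 6.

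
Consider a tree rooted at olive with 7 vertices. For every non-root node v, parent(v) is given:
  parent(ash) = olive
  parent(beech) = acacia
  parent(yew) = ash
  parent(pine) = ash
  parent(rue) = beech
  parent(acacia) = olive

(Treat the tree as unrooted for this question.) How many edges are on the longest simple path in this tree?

5

A longest path is rue - beech - acacia - olive - ash - pine, with 5 edges.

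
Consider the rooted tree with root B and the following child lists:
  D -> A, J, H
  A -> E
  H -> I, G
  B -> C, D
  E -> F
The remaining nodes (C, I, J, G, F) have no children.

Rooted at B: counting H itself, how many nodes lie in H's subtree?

The subtree rooted at H contains: H, I, G — 3 nodes.

3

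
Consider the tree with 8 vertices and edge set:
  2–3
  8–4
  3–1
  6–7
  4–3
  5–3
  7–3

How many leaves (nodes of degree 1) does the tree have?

5

Degree-1 nodes: 1, 2, 5, 6, 8 — 5 of them.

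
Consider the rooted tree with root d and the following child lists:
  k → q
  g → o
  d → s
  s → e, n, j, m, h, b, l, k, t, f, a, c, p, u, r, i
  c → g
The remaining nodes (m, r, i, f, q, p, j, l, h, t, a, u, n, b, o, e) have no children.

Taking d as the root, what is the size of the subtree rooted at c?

3

c's subtree: {c, g, o}, size 3.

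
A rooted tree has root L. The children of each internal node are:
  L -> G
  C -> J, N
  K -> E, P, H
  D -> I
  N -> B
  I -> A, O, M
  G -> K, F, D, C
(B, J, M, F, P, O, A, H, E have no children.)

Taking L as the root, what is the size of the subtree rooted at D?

5

Descendants of D (including itself): D, I, A, O, M. That's 5.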